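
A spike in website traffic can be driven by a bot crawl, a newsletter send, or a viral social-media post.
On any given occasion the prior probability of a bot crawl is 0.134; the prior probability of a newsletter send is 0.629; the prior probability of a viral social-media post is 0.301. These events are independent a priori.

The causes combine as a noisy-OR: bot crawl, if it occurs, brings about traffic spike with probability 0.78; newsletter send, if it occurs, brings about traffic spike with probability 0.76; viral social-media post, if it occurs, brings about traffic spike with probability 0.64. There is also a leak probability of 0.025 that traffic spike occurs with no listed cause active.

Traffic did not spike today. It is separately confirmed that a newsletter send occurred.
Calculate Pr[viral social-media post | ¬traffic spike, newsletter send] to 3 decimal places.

Under noisy-OR, P(traffic spike | causes) = 1 − (1−0.025)·∏(1−qᵢ) over the active causes.
Weight on viral social-media post=true, given the evidence: 0.021959 + 0.000748 = 0.022707
Denominator P(¬traffic spike | newsletter send): 0.234×0.866×0.699 + 0.08424×0.866×0.301 + 0.05148×0.134×0.699 + 0.018533×0.134×0.301 = 0.169177
Posterior = 0.022707 / 0.169177 ≈ 0.134

Pr[viral social-media post | ¬traffic spike, newsletter send] ≈ 0.134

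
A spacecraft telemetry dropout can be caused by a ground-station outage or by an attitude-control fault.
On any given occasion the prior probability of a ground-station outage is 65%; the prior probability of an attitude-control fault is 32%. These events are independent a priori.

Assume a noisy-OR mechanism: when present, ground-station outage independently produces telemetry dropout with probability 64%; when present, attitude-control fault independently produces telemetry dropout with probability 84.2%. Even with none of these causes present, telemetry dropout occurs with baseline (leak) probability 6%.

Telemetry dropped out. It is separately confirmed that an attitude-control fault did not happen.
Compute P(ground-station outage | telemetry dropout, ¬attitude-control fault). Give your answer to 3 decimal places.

Under noisy-OR, P(telemetry dropout | causes) = 1 − (1−0.06)·∏(1−qᵢ) over the active causes.
P(telemetry dropout | ¬attitude-control fault) = 0.06×0.35 + 0.6616×0.65 = 0.021000 + 0.430040 = 0.451040
Of this, 0.430040 comes from 0.6616×0.65 (the ground-station outage=true cases).
P(ground-station outage | telemetry dropout, ¬attitude-control fault) = 0.430040 / 0.451040 ≈ 0.953

P(ground-station outage | telemetry dropout, ¬attitude-control fault) ≈ 0.953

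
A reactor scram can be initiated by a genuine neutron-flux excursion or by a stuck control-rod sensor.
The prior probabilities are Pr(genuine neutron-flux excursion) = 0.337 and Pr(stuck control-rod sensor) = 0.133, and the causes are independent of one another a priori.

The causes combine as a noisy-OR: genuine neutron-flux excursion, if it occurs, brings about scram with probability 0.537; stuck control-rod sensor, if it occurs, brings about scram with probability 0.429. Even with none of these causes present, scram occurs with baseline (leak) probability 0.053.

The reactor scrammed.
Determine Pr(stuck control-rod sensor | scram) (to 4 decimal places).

Under noisy-OR, P(scram | causes) = 1 − (1−0.053)·∏(1−qᵢ) over the active causes.
By total probability over the 4 (genuine neutron-flux excursion, stuck control-rod sensor) configurations:
  P(scram) = 0.053·0.663·0.867 + 0.459263·0.663·0.133 + 0.561539·0.337·0.867 + 0.749639·0.337·0.133
        = 0.030466 + 0.040497 + 0.164070 + 0.033600 = 0.268633
Configurations with stuck control-rod sensor contribute 0.074097, so
  P(stuck control-rod sensor | scram) = 0.074097 / 0.268633 ≈ 0.2758

Pr(stuck control-rod sensor | scram) ≈ 0.2758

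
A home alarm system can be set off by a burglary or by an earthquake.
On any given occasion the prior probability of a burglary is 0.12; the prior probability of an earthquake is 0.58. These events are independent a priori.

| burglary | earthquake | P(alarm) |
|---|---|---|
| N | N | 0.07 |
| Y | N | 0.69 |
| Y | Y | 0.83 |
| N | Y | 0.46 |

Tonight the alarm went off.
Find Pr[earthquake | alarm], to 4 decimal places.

Weight on earthquake=true, given the evidence: 0.234784 + 0.057768 = 0.292552
Denominator P(alarm): 0.07×0.88×0.42 + 0.46×0.88×0.58 + 0.69×0.12×0.42 + 0.83×0.12×0.58 = 0.353200
Posterior = 0.292552 / 0.353200 ≈ 0.8283

Pr[earthquake | alarm] ≈ 0.8283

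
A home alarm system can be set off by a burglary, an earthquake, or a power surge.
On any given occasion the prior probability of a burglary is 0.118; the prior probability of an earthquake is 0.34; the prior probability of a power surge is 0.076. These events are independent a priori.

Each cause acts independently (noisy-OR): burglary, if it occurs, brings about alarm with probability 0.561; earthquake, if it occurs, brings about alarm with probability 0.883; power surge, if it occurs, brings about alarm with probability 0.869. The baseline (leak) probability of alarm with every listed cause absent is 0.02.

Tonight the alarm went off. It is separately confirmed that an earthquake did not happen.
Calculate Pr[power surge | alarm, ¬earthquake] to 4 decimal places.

Pr[power surge | alarm, ¬earthquake] ≈ 0.4603

Under noisy-OR, P(alarm | causes) = 1 − (1−0.02)·∏(1−qᵢ) over the active causes.
Numerator (weight on configurations with power surge): 0.058426 + 0.008463 = 0.066889
The normalizing constant is 0.02×0.882×0.924 + 0.87162×0.882×0.076 + 0.56978×0.118×0.924 + 0.943641×0.118×0.076 = 0.145312
Posterior = 0.066889 / 0.145312 ≈ 0.4603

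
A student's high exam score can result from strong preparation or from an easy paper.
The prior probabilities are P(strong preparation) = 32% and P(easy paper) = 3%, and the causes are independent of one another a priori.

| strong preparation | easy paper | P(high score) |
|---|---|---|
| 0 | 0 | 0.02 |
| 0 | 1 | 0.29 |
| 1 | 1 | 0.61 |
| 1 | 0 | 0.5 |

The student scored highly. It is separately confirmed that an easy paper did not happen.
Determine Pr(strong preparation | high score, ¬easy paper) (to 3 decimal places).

Pr(strong preparation | high score, ¬easy paper) ≈ 0.922

P(high score | ¬easy paper) = 0.02·0.68 + 0.5·0.32 = 0.013600 + 0.160000 = 0.173600
The strong preparation-present share is 0.5·0.32 = 0.160000.
Hence the posterior is 0.160000/0.173600 ≈ 0.922.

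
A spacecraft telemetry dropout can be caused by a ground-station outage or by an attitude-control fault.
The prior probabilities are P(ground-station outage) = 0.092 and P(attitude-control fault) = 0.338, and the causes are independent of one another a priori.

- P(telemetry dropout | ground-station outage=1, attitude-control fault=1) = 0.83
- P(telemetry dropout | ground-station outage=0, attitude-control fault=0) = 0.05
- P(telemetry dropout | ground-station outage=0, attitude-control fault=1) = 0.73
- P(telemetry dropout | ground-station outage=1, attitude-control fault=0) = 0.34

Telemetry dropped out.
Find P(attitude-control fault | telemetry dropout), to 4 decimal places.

P(attitude-control fault | telemetry dropout) ≈ 0.8311

Enumerate the 4 (ground-station outage, attitude-control fault) configurations and weight by the priors:
  P(telemetry dropout) = 0.05×0.908×0.662 + 0.73×0.908×0.338 + 0.34×0.092×0.662 + 0.83×0.092×0.338
        = 0.030055 + 0.224040 + 0.020707 + 0.025810 = 0.300612
The terms with attitude-control fault present sum to 0.249850, so
  P(attitude-control fault | telemetry dropout) = 0.249850 / 0.300612 ≈ 0.8311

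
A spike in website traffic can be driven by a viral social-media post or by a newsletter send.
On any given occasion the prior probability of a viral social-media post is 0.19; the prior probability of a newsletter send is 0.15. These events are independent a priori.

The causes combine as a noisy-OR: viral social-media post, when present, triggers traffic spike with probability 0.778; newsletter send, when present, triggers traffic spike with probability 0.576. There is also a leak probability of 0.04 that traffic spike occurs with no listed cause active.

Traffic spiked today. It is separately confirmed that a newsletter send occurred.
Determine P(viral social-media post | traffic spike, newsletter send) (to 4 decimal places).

Under noisy-OR, P(traffic spike | causes) = 1 − (1−0.04)·∏(1−qᵢ) over the active causes.
P(traffic spike | newsletter send) = 0.59296×0.81 + 0.909637×0.19 = 0.480298 + 0.172831 = 0.653129
The viral social-media post-present share is 0.909637×0.19 = 0.172831.
Hence the posterior is 0.172831/0.653129 ≈ 0.2646.

P(viral social-media post | traffic spike, newsletter send) ≈ 0.2646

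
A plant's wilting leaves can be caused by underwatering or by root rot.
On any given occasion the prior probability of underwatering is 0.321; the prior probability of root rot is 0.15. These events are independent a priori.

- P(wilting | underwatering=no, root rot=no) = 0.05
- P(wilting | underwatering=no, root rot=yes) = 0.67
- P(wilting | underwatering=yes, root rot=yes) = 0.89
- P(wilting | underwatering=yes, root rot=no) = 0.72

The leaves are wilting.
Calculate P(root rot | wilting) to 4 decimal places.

P(root rot | wilting) ≈ 0.3302

Sum P(wilting|·) weighted by the priors over the 4 (underwatering, root rot) configurations:
  P(wilting) = 0.05*0.679*0.85 + 0.67*0.679*0.15 + 0.72*0.321*0.85 + 0.89*0.321*0.15
        = 0.028858 + 0.068240 + 0.196452 + 0.042853 = 0.336403
Configurations with root rot contribute 0.111093, so
  P(root rot | wilting) = 0.111093 / 0.336403 ≈ 0.3302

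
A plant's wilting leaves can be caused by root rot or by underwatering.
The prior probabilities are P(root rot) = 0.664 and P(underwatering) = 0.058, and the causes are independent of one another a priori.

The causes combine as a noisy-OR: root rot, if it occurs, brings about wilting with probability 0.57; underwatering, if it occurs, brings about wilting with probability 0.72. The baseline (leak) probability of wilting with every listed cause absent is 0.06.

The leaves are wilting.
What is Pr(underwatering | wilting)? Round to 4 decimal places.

Pr(underwatering | wilting) ≈ 0.1102

Under noisy-OR, P(wilting | causes) = 1 − (1−0.06)·∏(1−qᵢ) over the active causes.
Numerator (weight on configurations with underwatering): 0.014359 + 0.034153 = 0.048512
Normalizer over all consistent configurations: 0.06·0.336·0.942 + 0.7368·0.336·0.058 + 0.5958·0.664·0.942 + 0.886824·0.664·0.058 = 0.440169
Posterior = 0.048512 / 0.440169 ≈ 0.1102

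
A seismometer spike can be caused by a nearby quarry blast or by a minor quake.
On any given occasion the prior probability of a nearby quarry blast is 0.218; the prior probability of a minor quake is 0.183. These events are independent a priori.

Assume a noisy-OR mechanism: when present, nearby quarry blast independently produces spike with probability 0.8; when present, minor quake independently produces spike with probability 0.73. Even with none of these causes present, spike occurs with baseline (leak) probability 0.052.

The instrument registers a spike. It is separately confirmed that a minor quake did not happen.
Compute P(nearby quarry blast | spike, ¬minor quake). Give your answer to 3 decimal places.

Under noisy-OR, P(spike | causes) = 1 − (1−0.052)·∏(1−qᵢ) over the active causes.
Sum P(spike|·) weighted by the priors over both values of nearby quarry blast:
  P(spike | ¬minor quake) = 0.052·0.782 + 0.8104·0.218
        = 0.040664 + 0.176667 = 0.217331
Configurations with nearby quarry blast contribute 0.176667, so
  P(nearby quarry blast | spike, ¬minor quake) = 0.176667 / 0.217331 ≈ 0.813

P(nearby quarry blast | spike, ¬minor quake) ≈ 0.813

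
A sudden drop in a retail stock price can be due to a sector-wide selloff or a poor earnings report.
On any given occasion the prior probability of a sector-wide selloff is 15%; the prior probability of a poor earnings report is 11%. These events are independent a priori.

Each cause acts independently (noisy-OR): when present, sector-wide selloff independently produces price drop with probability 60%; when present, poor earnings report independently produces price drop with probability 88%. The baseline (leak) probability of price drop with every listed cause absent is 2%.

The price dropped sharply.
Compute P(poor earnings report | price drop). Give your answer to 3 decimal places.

Under noisy-OR, P(price drop | causes) = 1 − (1−0.02)·∏(1−qᵢ) over the active causes.
P(price drop) = 0.02*0.85*0.89 + 0.8824*0.85*0.11 + 0.608*0.15*0.89 + 0.95296*0.15*0.11 = 0.015130 + 0.082504 + 0.081168 + 0.015724 = 0.194526
The poor earnings report-present share is 0.082504 + 0.015724 = 0.098228.
Hence the posterior is 0.098228/0.194526 ≈ 0.505.

P(poor earnings report | price drop) ≈ 0.505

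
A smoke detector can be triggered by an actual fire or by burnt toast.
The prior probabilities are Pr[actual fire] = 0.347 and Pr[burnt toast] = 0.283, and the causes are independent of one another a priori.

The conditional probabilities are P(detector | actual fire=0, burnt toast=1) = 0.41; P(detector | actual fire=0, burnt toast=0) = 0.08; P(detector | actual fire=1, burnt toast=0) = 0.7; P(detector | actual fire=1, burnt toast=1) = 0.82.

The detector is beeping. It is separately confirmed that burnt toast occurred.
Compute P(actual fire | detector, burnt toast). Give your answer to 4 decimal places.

P(actual fire | detector, burnt toast) ≈ 0.5152

Numerator (weight on configurations with actual fire): 0.82×0.347 = 0.284540
Denominator P(detector | burnt toast): 0.41×0.653 + 0.82×0.347 = 0.552270
Posterior = 0.284540 / 0.552270 ≈ 0.5152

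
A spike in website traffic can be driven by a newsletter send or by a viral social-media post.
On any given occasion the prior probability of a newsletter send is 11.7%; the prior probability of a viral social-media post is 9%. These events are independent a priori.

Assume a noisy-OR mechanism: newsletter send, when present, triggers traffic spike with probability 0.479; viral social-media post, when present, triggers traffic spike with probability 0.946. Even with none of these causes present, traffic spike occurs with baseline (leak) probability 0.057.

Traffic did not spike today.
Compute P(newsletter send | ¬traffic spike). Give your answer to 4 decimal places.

P(newsletter send | ¬traffic spike) ≈ 0.0646

Under noisy-OR, P(traffic spike | causes) = 1 − (1−0.057)·∏(1−qᵢ) over the active causes.
By total probability over the 4 (newsletter send, viral social-media post) configurations:
  P(¬traffic spike) = 0.943×0.883×0.91 + 0.050922×0.883×0.09 + 0.491303×0.117×0.91 + 0.02653×0.117×0.09
        = 0.757729 + 0.004047 + 0.052309 + 0.000279 = 0.814364
Configurations with newsletter send contribute 0.052588, so
  P(newsletter send | ¬traffic spike) = 0.052588 / 0.814364 ≈ 0.0646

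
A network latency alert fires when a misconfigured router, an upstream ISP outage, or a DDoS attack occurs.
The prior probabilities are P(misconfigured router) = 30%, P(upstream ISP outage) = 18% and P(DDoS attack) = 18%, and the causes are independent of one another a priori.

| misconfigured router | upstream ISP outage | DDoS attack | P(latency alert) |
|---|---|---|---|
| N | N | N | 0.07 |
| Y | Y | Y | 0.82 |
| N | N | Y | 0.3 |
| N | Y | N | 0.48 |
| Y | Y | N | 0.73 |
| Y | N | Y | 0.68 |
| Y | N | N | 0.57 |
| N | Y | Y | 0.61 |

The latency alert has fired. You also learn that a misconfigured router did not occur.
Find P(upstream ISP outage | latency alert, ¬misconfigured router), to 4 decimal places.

For the numerator, keep only upstream ISP outage=true terms: 0.070848 + 0.019764 = 0.090612
Denominator P(latency alert | ¬misconfigured router): 0.07·0.82·0.82 + 0.3·0.82·0.18 + 0.48·0.18·0.82 + 0.61·0.18·0.18 = 0.181960
Posterior = 0.090612 / 0.181960 ≈ 0.4980

P(upstream ISP outage | latency alert, ¬misconfigured router) ≈ 0.4980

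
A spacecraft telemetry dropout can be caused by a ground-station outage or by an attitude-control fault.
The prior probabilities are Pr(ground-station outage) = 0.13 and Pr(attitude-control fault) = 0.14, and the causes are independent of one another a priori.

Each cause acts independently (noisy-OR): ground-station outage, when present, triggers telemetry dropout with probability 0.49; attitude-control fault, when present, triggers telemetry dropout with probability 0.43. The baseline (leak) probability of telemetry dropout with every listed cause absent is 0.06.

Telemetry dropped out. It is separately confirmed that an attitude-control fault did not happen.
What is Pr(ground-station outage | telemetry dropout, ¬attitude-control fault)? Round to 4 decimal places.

Pr(ground-station outage | telemetry dropout, ¬attitude-control fault) ≈ 0.5646

Under noisy-OR, P(telemetry dropout | causes) = 1 − (1−0.06)·∏(1−qᵢ) over the active causes.
For the numerator, keep only ground-station outage=true terms: 0.5206·0.13 = 0.067678
Denominator P(telemetry dropout | ¬attitude-control fault): 0.06·0.87 + 0.5206·0.13 = 0.119878
Posterior = 0.067678 / 0.119878 ≈ 0.5646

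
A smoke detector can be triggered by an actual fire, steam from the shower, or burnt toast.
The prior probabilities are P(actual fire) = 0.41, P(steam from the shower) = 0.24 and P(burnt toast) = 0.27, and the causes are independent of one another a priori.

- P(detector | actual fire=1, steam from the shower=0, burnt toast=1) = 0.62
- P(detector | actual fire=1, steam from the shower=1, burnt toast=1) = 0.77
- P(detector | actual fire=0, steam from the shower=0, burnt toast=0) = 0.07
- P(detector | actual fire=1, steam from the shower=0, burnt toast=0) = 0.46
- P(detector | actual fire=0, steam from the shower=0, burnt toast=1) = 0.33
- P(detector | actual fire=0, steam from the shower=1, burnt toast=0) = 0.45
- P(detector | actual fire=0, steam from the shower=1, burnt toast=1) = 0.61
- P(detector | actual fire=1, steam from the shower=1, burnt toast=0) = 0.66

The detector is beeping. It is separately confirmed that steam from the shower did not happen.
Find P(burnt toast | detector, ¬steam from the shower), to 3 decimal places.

Numerator (weight on configurations with burnt toast): 0.052569 + 0.068634 = 0.121203
The normalizing constant is 0.07·0.59·0.73 + 0.33·0.59·0.27 + 0.46·0.41·0.73 + 0.62·0.41·0.27 = 0.289030
P(burnt toast | detector, ¬steam from the shower) = 0.121203/0.289030 ≈ 0.419

P(burnt toast | detector, ¬steam from the shower) ≈ 0.419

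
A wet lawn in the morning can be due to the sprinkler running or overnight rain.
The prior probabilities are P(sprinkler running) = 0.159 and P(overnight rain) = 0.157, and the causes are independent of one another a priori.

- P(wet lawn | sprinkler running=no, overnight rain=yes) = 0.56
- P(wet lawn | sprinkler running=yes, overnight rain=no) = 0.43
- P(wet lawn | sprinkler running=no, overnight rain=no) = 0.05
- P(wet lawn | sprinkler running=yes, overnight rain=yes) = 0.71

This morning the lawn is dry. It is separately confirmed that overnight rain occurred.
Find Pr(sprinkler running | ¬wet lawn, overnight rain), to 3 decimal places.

P(¬wet lawn | overnight rain) = 0.44*0.841 + 0.29*0.159 = 0.370040 + 0.046110 = 0.416150
Of this, 0.046110 comes from 0.29*0.159 (the sprinkler running=true cases).
So P(sprinkler running | ¬wet lawn, overnight rain) = 0.046110/0.416150 ≈ 0.111.

Pr(sprinkler running | ¬wet lawn, overnight rain) ≈ 0.111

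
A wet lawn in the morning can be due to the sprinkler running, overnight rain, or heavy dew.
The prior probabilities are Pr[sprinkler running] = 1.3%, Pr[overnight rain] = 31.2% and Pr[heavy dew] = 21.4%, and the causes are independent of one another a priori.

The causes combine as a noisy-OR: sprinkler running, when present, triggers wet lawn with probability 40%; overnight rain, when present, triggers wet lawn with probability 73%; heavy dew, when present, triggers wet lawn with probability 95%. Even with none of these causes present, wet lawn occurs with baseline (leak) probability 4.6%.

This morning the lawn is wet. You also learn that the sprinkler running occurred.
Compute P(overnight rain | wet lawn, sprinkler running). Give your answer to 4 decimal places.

P(overnight rain | wet lawn, sprinkler running) ≈ 0.4223

Under noisy-OR, P(wet lawn | causes) = 1 − (1−0.046)·∏(1−qᵢ) over the active causes.
P(wet lawn | sprinkler running) = 0.4276*0.688*0.786 + 0.97138*0.688*0.214 + 0.845452*0.312*0.786 + 0.992273*0.312*0.214 = 0.231232 + 0.143018 + 0.207332 + 0.066252 = 0.647834
Restricting to configurations with overnight rain present: 0.207332 + 0.066252 = 0.273584.
So P(overnight rain | wet lawn, sprinkler running) = 0.273584/0.647834 ≈ 0.4223.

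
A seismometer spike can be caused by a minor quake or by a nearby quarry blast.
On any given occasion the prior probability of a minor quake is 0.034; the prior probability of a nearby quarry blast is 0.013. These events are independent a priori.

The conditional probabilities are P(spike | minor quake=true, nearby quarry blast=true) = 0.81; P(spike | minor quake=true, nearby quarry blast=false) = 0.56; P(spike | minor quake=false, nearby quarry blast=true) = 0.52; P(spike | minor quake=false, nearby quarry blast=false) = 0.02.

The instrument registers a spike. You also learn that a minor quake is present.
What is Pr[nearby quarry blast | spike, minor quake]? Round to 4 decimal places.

By total probability over both values of nearby quarry blast:
  P(spike | minor quake) = 0.56×0.987 + 0.81×0.013
        = 0.552720 + 0.010530 = 0.563250
Configurations with nearby quarry blast contribute 0.010530, so
  P(nearby quarry blast | spike, minor quake) = 0.010530 / 0.563250 ≈ 0.0187

Pr[nearby quarry blast | spike, minor quake] ≈ 0.0187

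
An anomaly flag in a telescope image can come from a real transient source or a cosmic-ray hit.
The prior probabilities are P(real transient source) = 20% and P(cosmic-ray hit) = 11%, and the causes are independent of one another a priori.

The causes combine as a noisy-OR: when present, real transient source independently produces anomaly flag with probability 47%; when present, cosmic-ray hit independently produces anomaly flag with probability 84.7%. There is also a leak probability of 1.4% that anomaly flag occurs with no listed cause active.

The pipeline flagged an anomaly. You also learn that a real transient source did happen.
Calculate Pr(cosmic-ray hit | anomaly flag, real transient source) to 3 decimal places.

Under noisy-OR, P(anomaly flag | causes) = 1 − (1−0.014)·∏(1−qᵢ) over the active causes.
By total probability over both values of cosmic-ray hit:
  P(anomaly flag | real transient source) = 0.47742*0.89 + 0.920045*0.11
        = 0.424904 + 0.101205 = 0.526109
The terms with cosmic-ray hit present sum to 0.101205, so
  P(cosmic-ray hit | anomaly flag, real transient source) = 0.101205 / 0.526109 ≈ 0.192

Pr(cosmic-ray hit | anomaly flag, real transient source) ≈ 0.192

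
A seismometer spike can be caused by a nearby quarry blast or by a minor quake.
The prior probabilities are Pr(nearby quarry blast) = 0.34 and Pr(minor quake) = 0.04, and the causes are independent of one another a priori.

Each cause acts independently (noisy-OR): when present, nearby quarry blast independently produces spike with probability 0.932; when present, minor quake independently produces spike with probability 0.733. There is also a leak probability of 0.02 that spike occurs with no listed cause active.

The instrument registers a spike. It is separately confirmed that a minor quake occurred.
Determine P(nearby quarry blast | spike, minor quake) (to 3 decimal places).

Under noisy-OR, P(spike | causes) = 1 − (1−0.02)·∏(1−qᵢ) over the active causes.
For the numerator, keep only nearby quarry blast=true terms: 0.982207×0.34 = 0.333950
Normalizer over all consistent configurations: 0.73834×0.66 + 0.982207×0.34 = 0.821254
Posterior = 0.333950 / 0.821254 ≈ 0.407

P(nearby quarry blast | spike, minor quake) ≈ 0.407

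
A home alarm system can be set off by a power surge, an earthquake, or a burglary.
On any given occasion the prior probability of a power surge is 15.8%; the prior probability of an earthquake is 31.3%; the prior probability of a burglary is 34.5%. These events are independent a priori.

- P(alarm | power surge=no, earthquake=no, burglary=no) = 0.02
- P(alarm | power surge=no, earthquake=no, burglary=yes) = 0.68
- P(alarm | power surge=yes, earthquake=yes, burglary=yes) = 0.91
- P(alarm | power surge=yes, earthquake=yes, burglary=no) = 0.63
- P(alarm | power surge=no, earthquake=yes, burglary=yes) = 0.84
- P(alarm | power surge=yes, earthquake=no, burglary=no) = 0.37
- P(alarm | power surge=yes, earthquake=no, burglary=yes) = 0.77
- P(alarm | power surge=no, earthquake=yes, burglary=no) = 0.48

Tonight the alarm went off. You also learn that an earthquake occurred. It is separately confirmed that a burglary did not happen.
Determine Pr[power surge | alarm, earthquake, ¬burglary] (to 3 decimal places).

Numerator (weight on configurations with power surge): 0.63·0.158 = 0.099540
The normalizing constant is 0.48·0.842 + 0.63·0.158 = 0.503700
Posterior = 0.099540 / 0.503700 ≈ 0.198

Pr[power surge | alarm, earthquake, ¬burglary] ≈ 0.198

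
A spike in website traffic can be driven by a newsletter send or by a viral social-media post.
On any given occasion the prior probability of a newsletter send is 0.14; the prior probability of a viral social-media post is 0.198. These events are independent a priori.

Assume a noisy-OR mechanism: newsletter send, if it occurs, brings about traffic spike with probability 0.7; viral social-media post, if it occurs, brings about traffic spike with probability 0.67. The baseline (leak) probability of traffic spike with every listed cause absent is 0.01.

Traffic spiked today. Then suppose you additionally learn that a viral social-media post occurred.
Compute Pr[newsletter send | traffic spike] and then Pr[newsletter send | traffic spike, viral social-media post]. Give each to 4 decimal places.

Under noisy-OR, P(traffic spike | causes) = 1 − (1−0.01)·∏(1−qᵢ) over the active causes.
Sum P(traffic spike|·) weighted by the priors over the 4 (newsletter send, viral social-media post) configurations:
  P(traffic spike) = 0.01×0.86×0.802 + 0.6733×0.86×0.198 + 0.703×0.14×0.802 + 0.90199×0.14×0.198
        = 0.006897 + 0.114650 + 0.078933 + 0.025003 = 0.225483
Configurations with newsletter send contribute 0.103936, so
  P(newsletter send | traffic spike) = 0.103936 / 0.225483 ≈ 0.4609

Now also conditioning on viral social-media post=true:
Sum P(traffic spike|·) weighted by the priors over both values of newsletter send:
  P(traffic spike | viral social-media post) = 0.6733*0.86 + 0.90199*0.14
        = 0.579038 + 0.126279 = 0.705317
The terms with newsletter send present sum to 0.126279, so
  P(newsletter send | traffic spike, viral social-media post) = 0.126279 / 0.705317 ≈ 0.1790
The drop from 0.4609 to 0.1790 is the explaining-away (discounting) effect.

Pr[newsletter send | traffic spike] ≈ 0.4609; Pr[newsletter send | traffic spike, viral social-media post] ≈ 0.1790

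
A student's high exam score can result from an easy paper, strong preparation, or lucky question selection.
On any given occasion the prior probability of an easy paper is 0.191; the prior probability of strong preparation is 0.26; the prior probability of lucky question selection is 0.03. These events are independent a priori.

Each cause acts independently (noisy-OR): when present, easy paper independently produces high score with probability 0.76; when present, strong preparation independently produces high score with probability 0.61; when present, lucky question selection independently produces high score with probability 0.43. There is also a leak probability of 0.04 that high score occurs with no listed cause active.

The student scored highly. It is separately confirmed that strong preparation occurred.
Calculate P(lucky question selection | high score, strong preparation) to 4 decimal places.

P(lucky question selection | high score, strong preparation) ≈ 0.0359

Under noisy-OR, P(high score | causes) = 1 − (1−0.04)·∏(1−qᵢ) over the active causes.
By total probability over the 4 (easy paper, lucky question selection) configurations:
  P(high score | strong preparation) = 0.6256·0.809·0.97 + 0.786592·0.809·0.03 + 0.910144·0.191·0.97 + 0.948782·0.191·0.03
        = 0.490927 + 0.019091 + 0.168622 + 0.005437 = 0.684077
The terms with lucky question selection present sum to 0.024528, so
  P(lucky question selection | high score, strong preparation) = 0.024528 / 0.684077 ≈ 0.0359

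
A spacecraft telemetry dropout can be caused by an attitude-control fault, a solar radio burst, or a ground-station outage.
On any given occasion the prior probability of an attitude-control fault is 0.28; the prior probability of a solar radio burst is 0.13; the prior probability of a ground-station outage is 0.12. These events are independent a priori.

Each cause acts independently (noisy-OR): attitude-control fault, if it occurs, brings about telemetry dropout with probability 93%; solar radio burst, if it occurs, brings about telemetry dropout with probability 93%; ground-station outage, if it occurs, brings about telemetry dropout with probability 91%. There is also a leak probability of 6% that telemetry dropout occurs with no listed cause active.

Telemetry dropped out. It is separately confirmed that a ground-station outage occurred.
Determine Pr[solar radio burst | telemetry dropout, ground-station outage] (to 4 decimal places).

Pr[solar radio burst | telemetry dropout, ground-station outage] ≈ 0.1370

Under noisy-OR, P(telemetry dropout | causes) = 1 − (1−0.06)·∏(1−qᵢ) over the active causes.
Weight on solar radio burst=true, given the evidence: 0.093046 + 0.036385 = 0.129431
Normalizer over all consistent configurations: 0.9154·0.72·0.87 + 0.994078·0.72·0.13 + 0.994078·0.28·0.87 + 0.999585·0.28·0.13 = 0.944995
P(solar radio burst | telemetry dropout, ground-station outage) = 0.129431/0.944995 ≈ 0.1370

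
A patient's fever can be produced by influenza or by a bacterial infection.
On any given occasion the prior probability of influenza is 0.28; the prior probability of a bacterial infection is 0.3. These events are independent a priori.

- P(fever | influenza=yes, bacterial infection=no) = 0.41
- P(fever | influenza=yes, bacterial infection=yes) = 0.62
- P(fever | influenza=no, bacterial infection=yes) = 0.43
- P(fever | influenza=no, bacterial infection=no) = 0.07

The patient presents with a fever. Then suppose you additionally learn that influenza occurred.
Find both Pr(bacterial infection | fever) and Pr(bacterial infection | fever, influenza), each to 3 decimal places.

For the numerator, keep only bacterial infection=true terms: 0.092880 + 0.052080 = 0.144960
The normalizing constant is 0.07·0.72·0.7 + 0.43·0.72·0.3 + 0.41·0.28·0.7 + 0.62·0.28·0.3 = 0.260600
P(bacterial infection | fever) = 0.144960/0.260600 ≈ 0.556

With the extra evidence:
Enumerate both values of bacterial infection and weight by the priors:
  P(fever | influenza) = 0.41×0.7 + 0.62×0.3
        = 0.287000 + 0.186000 = 0.473000
Keeping only the bacterial infection-present terms gives 0.186000, so
  P(bacterial infection | fever, influenza) = 0.186000 / 0.473000 ≈ 0.393

Pr(bacterial infection | fever) ≈ 0.556; Pr(bacterial infection | fever, influenza) ≈ 0.393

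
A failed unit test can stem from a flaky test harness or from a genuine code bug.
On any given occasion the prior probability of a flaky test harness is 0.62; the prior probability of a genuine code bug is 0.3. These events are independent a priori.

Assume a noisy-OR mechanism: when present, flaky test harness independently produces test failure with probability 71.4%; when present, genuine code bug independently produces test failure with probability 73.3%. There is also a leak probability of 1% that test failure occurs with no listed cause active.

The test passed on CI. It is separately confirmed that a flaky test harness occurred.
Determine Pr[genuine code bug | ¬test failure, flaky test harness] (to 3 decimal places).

Pr[genuine code bug | ¬test failure, flaky test harness] ≈ 0.103

Under noisy-OR, P(test failure | causes) = 1 − (1−0.01)·∏(1−qᵢ) over the active causes.
For the numerator, keep only genuine code bug=true terms: 0.075598×0.3 = 0.022679
The normalizing constant is 0.28314×0.7 + 0.075598×0.3 = 0.220877
P(genuine code bug | ¬test failure, flaky test harness) = 0.022679/0.220877 ≈ 0.103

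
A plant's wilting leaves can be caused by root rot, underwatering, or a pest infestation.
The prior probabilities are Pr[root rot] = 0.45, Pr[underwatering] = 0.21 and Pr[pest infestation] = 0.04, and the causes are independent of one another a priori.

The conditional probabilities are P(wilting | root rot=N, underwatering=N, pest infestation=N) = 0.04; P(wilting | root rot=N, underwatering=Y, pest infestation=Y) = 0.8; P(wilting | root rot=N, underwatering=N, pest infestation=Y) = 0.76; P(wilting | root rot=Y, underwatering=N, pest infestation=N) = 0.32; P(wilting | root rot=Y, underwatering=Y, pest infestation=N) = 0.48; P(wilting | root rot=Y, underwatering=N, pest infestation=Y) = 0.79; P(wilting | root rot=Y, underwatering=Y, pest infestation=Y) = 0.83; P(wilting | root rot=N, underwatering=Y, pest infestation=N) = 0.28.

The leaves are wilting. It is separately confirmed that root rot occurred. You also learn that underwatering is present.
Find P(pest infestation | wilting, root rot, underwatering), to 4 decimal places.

Enumerate both values of pest infestation and weight by the priors:
  P(wilting | root rot, underwatering) = 0.48*0.96 + 0.83*0.04
        = 0.460800 + 0.033200 = 0.494000
Configurations with pest infestation contribute 0.033200, so
  P(pest infestation | wilting, root rot, underwatering) = 0.033200 / 0.494000 ≈ 0.0672

P(pest infestation | wilting, root rot, underwatering) ≈ 0.0672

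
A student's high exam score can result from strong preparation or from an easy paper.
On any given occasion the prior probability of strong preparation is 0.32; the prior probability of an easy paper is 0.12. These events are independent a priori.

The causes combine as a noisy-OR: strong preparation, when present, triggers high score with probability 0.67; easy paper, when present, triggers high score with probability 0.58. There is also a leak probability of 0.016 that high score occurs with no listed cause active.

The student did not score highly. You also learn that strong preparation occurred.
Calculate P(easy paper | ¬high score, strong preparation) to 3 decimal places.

P(easy paper | ¬high score, strong preparation) ≈ 0.054

Under noisy-OR, P(high score | causes) = 1 − (1−0.016)·∏(1−qᵢ) over the active causes.
Weight on easy paper=true, given the evidence: 0.136382*0.12 = 0.016366
Denominator P(¬high score | strong preparation): 0.32472*0.88 + 0.136382*0.12 = 0.302120
P(easy paper | ¬high score, strong preparation) = 0.016366/0.302120 ≈ 0.054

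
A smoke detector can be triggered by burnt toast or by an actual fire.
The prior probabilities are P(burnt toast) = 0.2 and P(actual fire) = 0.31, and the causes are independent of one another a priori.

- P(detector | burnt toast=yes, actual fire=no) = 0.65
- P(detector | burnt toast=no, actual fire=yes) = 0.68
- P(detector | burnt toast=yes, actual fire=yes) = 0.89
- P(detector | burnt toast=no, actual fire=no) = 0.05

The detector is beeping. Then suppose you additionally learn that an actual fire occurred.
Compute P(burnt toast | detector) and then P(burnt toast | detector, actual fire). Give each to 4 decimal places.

P(burnt toast | detector) ≈ 0.4247; P(burnt toast | detector, actual fire) ≈ 0.2465

Enumerate the 4 (burnt toast, actual fire) configurations and weight by the priors:
  P(detector) = 0.05*0.8*0.69 + 0.68*0.8*0.31 + 0.65*0.2*0.69 + 0.89*0.2*0.31
        = 0.027600 + 0.168640 + 0.089700 + 0.055180 = 0.341120
Keeping only the burnt toast-present terms gives 0.144880, so
  P(burnt toast | detector) = 0.144880 / 0.341120 ≈ 0.4247

Now condition on the additional information:
Weight on burnt toast=true, given the evidence: 0.89*0.2 = 0.178000
The normalizing constant is 0.68*0.8 + 0.89*0.2 = 0.722000
P(burnt toast | detector, actual fire) = 0.178000/0.722000 ≈ 0.2465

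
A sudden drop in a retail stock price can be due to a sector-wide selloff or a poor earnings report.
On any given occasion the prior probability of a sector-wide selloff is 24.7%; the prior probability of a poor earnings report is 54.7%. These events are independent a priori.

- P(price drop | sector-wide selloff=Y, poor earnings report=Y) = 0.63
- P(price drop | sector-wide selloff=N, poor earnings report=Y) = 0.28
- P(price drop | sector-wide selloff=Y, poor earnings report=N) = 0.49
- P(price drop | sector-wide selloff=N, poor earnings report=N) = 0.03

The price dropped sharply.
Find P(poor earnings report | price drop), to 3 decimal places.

P(poor earnings report | price drop) ≈ 0.755

P(price drop) = 0.03*0.753*0.453 + 0.28*0.753*0.547 + 0.49*0.247*0.453 + 0.63*0.247*0.547 = 0.010233 + 0.115329 + 0.054827 + 0.085119 = 0.265508
The poor earnings report-present share is 0.115329 + 0.085119 = 0.200448.
So P(poor earnings report | price drop) = 0.200448/0.265508 ≈ 0.755.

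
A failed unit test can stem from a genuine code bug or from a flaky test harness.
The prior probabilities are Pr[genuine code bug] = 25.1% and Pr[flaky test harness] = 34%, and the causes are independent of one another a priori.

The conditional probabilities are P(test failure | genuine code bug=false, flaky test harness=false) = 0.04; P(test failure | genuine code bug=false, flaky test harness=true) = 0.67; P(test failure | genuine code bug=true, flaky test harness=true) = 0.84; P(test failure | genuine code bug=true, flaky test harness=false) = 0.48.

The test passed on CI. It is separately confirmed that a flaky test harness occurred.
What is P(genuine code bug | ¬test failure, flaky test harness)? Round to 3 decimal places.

P(genuine code bug | ¬test failure, flaky test harness) ≈ 0.140

Weight on genuine code bug=true, given the evidence: 0.16×0.251 = 0.040160
Denominator P(¬test failure | flaky test harness): 0.33×0.749 + 0.16×0.251 = 0.287330
Posterior = 0.040160 / 0.287330 ≈ 0.140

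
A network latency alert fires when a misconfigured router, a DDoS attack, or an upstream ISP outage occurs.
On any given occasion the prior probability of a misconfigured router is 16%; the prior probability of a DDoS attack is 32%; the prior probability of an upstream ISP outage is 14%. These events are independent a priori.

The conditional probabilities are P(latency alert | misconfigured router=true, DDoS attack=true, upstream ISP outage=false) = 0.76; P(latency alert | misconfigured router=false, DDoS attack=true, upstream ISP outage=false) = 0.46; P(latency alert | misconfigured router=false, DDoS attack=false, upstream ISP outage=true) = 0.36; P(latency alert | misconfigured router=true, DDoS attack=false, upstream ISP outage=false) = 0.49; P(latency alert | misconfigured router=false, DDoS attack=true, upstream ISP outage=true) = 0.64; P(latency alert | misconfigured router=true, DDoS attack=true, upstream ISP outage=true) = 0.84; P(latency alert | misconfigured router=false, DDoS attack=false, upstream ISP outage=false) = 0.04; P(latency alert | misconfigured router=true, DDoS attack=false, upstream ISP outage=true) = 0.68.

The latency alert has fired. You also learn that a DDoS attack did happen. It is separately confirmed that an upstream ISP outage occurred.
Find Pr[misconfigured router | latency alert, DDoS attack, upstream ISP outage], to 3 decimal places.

Weight on misconfigured router=true, given the evidence: 0.84·0.16 = 0.134400
Denominator P(latency alert | DDoS attack, upstream ISP outage): 0.64·0.84 + 0.84·0.16 = 0.672000
Posterior = 0.134400 / 0.672000 ≈ 0.200

Pr[misconfigured router | latency alert, DDoS attack, upstream ISP outage] ≈ 0.200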